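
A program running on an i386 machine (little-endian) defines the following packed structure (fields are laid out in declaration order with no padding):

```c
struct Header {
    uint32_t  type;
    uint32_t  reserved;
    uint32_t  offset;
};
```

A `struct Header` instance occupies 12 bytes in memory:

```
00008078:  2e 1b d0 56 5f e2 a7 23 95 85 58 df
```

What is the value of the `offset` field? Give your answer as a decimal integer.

`offset` follows `type` (4 B), `reserved` (4 B), so it starts at offset 4 + 4 = 8 and occupies 4 bytes.
Bytes at offsets 8..11: 95 85 58 DF.
Little-endian: lowest address holds the least-significant byte.
Reassemble most-significant byte first: DF 58 85 95 → 0xDF588595.
0xDF588595 = 3747120533.

3747120533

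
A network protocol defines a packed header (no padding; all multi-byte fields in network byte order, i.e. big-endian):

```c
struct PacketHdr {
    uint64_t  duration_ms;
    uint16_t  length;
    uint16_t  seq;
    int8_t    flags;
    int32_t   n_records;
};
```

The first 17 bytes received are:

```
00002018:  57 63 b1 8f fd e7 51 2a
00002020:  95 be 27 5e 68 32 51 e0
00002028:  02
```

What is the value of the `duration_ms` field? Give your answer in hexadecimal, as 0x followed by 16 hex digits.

`duration_ms` is the first field, at byte offset 0, occupying 8 bytes.
Bytes at offsets 0..7: 57 63 B1 8F FD E7 51 2A.
Big-endian: lowest address holds the most-significant byte.
The bytes are already most-significant first: 0x5763B18FFDE7512A.

0x5763B18FFDE7512A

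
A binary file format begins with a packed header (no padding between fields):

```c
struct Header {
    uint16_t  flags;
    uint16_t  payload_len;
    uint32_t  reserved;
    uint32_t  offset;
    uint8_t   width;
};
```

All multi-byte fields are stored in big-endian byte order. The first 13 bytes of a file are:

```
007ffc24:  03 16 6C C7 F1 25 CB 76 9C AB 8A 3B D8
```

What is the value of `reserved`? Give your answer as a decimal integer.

4045785974

`reserved` follows `flags` (2 B), `payload_len` (2 B), so it starts at offset 2 + 2 = 4 and occupies 4 bytes.
Bytes at offsets 4..7: F1 25 CB 76.
Big-endian stores the most-significant byte at the lowest address.
The bytes are already most-significant first: 0xF125CB76.
0xF125CB76 = 4045785974.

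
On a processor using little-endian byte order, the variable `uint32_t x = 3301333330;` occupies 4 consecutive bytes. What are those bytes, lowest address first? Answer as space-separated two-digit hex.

52 59 C6 C4

3301333330 in hexadecimal, padded to 32 bits, is 0xC4C65952.
Split into bytes (most-significant first): C4 C6 59 52.
In little-endian order the low byte comes first in memory.
So at ascending addresses the bytes are 52 59 C6 C4.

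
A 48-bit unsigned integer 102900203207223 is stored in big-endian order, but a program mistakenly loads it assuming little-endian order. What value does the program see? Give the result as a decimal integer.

102900203207223 in 48-bit hexadecimal is 0x5D96520F3A37.
Stored big-endian, the bytes at ascending addresses are 5D 96 52 0F 3A 37.
Read back as little-endian, the first byte is least significant, giving 0x373A0F52965D.
0x373A0F52965D = 60722504701533.

60722504701533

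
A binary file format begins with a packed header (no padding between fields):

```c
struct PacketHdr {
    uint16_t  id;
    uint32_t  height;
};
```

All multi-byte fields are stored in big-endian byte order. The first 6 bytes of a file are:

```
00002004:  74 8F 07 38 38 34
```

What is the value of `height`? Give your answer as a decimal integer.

121124916

`height` follows `id` (2 bytes), so it starts at byte offset 2 and occupies 4 bytes.
Bytes at offsets 2..5: 07 38 38 34.
Big-endian stores the most-significant byte at the lowest address.
The bytes are already most-significant first: 0x07383834.
0x07383834 = 121124916.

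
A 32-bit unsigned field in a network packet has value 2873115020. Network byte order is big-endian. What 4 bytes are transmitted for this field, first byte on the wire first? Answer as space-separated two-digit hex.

2873115020 in hexadecimal, padded to 32 bits, is 0xAB40418C.
Split into bytes (most-significant first): AB 40 41 8C.
In big-endian order the high byte comes first in memory.
So the memory order matches the most-significant-first order: AB 40 41 8C.

AB 40 41 8C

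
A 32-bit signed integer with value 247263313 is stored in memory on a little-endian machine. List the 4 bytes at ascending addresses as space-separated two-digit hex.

247263313 in hexadecimal, padded to 32 bits, is 0x0EBCF051.
Split into bytes (most-significant first): 0E BC F0 51.
Little-endian stores the least-significant byte at the lowest address.
So at ascending addresses the bytes are 51 F0 BC 0E.

51 F0 BC 0E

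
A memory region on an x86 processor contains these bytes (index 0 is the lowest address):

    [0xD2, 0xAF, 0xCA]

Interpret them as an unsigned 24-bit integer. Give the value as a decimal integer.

13283282

Little-endian stores the least-significant byte at the lowest address.
Reassemble most-significant byte first: CA AF D2 → 0xCAAFD2.
0xCAAFD2 = 13283282.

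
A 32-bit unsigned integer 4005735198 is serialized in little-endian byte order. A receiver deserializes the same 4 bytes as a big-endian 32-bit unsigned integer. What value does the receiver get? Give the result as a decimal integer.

514573038

4005735198 in 32-bit hexadecimal is 0xEEC2AB1E.
Stored little-endian, the bytes at ascending addresses are 1E AB C2 EE.
Read back as big-endian, the last byte is least significant, giving 0x1EABC2EE.
0x1EABC2EE = 514573038.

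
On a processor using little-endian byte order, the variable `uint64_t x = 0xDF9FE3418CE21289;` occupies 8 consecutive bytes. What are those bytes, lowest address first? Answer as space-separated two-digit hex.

Split into bytes (most-significant first): DF 9F E3 41 8C E2 12 89.
Little-endian stores the least-significant byte at the lowest address.
So at ascending addresses the bytes are 89 12 E2 8C 41 E3 9F DF.

89 12 E2 8C 41 E3 9F DF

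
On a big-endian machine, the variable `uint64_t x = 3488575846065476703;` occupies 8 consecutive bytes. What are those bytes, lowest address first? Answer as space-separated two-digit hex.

3488575846065476703 in hexadecimal, padded to 64 bits, is 0x3069E93FACBD945F.
Split into bytes (most-significant first): 30 69 E9 3F AC BD 94 5F.
Big-endian: lowest address holds the most-significant byte.
So the memory order matches the most-significant-first order: 30 69 E9 3F AC BD 94 5F.

30 69 E9 3F AC BD 94 5F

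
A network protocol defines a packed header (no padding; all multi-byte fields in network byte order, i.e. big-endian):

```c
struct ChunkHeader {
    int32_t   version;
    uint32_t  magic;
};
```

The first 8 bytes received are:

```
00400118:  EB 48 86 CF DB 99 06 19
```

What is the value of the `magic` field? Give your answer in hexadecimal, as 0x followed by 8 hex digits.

0xDB990619

`magic` follows `version` (4 bytes), so it starts at byte offset 4 and occupies 4 bytes.
Bytes at offsets 4..7: DB 99 06 19.
Big-endian stores the most-significant byte at the lowest address.
The bytes are already most-significant first: 0xDB990619.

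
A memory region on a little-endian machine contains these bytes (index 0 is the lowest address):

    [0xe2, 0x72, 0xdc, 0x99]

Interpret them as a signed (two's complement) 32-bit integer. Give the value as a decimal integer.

-1713605918

In little-endian order the low byte comes first in memory.
Reassemble most-significant byte first: 99 DC 72 E2 → 0x99DC72E2.
Top bit is set, so as a signed 32-bit value this is 0x99DC72E2 − 2^32 = -1713605918.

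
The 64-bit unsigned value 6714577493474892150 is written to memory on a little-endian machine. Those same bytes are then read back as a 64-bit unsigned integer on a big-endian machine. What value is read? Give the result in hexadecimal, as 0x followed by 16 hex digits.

6714577493474892150 in 64-bit hexadecimal is 0x5D2EF8A7AB675976.
Stored little-endian, the bytes at ascending addresses are 76 59 67 AB A7 F8 2E 5D.
Read back as big-endian, the last byte is least significant, giving 0x765967ABA7F82E5D.

0x765967ABA7F82E5D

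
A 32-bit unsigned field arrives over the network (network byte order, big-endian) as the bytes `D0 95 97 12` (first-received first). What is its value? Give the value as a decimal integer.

3499464466

Big-endian stores the most-significant byte at the lowest address.
The bytes are already most-significant first: 0xD0959712.
0xD0959712 = 3499464466.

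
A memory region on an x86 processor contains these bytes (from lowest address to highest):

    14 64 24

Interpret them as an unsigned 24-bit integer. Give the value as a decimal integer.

2384916

Little-endian: lowest address holds the least-significant byte.
Reassemble most-significant byte first: 24 64 14 → 0x246414.
0x246414 = 2384916.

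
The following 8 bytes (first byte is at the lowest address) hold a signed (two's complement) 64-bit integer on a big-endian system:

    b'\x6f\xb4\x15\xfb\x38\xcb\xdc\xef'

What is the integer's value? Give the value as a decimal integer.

8049082602751778031

Big-endian stores the most-significant byte at the lowest address.
The bytes are already most-significant first: 0x6FB415FB38CBDCEF.
0x6FB415FB38CBDCEF = 8049082602751778031.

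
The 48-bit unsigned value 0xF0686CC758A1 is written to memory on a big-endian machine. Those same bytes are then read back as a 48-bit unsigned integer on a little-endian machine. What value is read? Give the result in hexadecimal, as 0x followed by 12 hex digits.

Stored big-endian, the bytes at ascending addresses are F0 68 6C C7 58 A1.
Read back as little-endian, the first byte is least significant, giving 0xA158C76C68F0.

0xA158C76C68F0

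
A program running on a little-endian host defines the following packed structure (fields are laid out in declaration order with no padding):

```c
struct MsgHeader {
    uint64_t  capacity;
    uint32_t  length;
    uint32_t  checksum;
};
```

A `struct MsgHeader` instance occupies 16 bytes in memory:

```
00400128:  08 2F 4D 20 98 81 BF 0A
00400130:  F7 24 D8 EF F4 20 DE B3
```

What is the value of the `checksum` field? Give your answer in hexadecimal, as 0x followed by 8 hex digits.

0xB3DE20F4

`checksum` follows `capacity` (8 B), `length` (4 B), so it starts at offset 8 + 4 = 12 and occupies 4 bytes.
Bytes at offsets 12..15: F4 20 DE B3.
Little-endian: lowest address holds the least-significant byte.
Reassemble most-significant byte first: B3 DE 20 F4 → 0xB3DE20F4.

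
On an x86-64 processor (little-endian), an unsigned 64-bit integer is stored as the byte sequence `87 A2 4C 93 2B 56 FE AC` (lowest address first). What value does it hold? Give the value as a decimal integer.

12465495563762967175

Little-endian stores the least-significant byte at the lowest address.
Reassemble most-significant byte first: AC FE 56 2B 93 4C A2 87 → 0xACFE562B934CA287.
0xACFE562B934CA287 = 12465495563762967175.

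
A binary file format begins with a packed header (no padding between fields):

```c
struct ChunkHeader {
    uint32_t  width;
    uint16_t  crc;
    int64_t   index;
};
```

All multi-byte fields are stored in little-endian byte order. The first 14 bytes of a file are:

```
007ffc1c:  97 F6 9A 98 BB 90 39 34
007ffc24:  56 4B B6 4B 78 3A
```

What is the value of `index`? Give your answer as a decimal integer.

`index` follows `width` (4 B), `crc` (2 B), so it starts at offset 4 + 2 = 6 and occupies 8 bytes.
Bytes at offsets 6..13: 39 34 56 4B B6 4B 78 3A.
In little-endian order the low byte comes first in memory.
Reassemble most-significant byte first: 3A 78 4B B6 4B 56 34 39 → 0x3A784BB64B563439.
0x3A784BB64B563439 = 4213200697725170745.

4213200697725170745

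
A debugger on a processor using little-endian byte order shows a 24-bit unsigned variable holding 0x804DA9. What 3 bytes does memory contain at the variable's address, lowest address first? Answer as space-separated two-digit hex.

Split into bytes (most-significant first): 80 4D A9.
Little-endian stores the least-significant byte at the lowest address.
So at ascending addresses the bytes are A9 4D 80.

A9 4D 80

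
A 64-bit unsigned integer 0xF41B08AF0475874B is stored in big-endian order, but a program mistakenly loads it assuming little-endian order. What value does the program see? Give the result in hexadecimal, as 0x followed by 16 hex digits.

Stored big-endian, the bytes at ascending addresses are F4 1B 08 AF 04 75 87 4B.
Read back as little-endian, the first byte is least significant, giving 0x4B877504AF081BF4.

0x4B877504AF081BF4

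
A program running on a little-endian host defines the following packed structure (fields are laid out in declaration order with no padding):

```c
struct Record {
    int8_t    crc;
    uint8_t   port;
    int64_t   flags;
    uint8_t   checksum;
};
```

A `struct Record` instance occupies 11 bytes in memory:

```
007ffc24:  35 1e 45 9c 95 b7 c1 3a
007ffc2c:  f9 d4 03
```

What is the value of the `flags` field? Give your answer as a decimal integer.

`flags` follows `crc` (1 B), `port` (1 B), so it starts at offset 1 + 1 = 2 and occupies 8 bytes.
Bytes at offsets 2..9: 45 9C 95 B7 C1 3A F9 D4.
Little-endian: lowest address holds the least-significant byte.
Reassemble most-significant byte first: D4 F9 3A C1 B7 95 9C 45 → 0xD4F93AC1B7959C45.
Top bit is set, so as a signed 64-bit value this is 0xD4F93AC1B7959C45 − 2^64 = -3100382264784741307.

-3100382264784741307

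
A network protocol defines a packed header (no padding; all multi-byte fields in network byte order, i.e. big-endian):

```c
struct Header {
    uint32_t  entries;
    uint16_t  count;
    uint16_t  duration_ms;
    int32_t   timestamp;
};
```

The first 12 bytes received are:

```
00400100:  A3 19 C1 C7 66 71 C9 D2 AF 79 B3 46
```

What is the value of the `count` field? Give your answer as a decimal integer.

`count` follows `entries` (4 bytes), so it starts at byte offset 4 and occupies 2 bytes.
Bytes at offsets 4..5: 66 71.
Big-endian stores the most-significant byte at the lowest address.
The bytes are already most-significant first: 0x6671.
0x6671 = 26225.

26225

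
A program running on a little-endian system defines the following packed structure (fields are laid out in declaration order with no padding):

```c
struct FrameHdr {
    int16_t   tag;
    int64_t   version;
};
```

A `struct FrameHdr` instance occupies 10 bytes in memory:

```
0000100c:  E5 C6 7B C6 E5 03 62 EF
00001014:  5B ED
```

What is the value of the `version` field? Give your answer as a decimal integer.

-1343216859588737413

`version` follows `tag` (2 bytes), so it starts at byte offset 2 and occupies 8 bytes.
Bytes at offsets 2..9: 7B C6 E5 03 62 EF 5B ED.
Little-endian: lowest address holds the least-significant byte.
Reassemble most-significant byte first: ED 5B EF 62 03 E5 C6 7B → 0xED5BEF6203E5C67B.
Top bit is set, so as a signed 64-bit value this is 0xED5BEF6203E5C67B − 2^64 = -1343216859588737413.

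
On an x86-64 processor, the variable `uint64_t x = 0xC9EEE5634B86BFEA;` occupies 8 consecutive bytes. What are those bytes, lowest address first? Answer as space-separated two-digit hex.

EA BF 86 4B 63 E5 EE C9

Split into bytes (most-significant first): C9 EE E5 63 4B 86 BF EA.
Little-endian stores the least-significant byte at the lowest address.
So at ascending addresses the bytes are EA BF 86 4B 63 E5 EE C9.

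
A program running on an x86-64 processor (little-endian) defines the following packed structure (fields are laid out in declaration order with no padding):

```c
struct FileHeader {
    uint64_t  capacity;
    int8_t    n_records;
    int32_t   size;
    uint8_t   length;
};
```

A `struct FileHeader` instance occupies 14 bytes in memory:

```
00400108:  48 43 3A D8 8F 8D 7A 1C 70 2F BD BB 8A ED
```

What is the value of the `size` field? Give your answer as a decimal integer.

-1967407825

`size` follows `capacity` (8 B), `n_records` (1 B), so it starts at offset 8 + 1 = 9 and occupies 4 bytes.
Bytes at offsets 9..12: 2F BD BB 8A.
In little-endian order the low byte comes first in memory.
Reassemble most-significant byte first: 8A BB BD 2F → 0x8ABBBD2F.
Top bit is set, so as a signed 32-bit value this is 0x8ABBBD2F − 2^32 = -1967407825.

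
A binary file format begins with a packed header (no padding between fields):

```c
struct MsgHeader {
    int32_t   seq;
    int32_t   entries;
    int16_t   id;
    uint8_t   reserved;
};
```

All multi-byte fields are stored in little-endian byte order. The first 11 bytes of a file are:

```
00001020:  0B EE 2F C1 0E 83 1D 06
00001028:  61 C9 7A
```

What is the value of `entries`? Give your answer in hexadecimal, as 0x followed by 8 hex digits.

`entries` follows `seq` (4 bytes), so it starts at byte offset 4 and occupies 4 bytes.
Bytes at offsets 4..7: 0E 83 1D 06.
In little-endian order the low byte comes first in memory.
Reassemble most-significant byte first: 06 1D 83 0E → 0x061D830E.

0x061D830E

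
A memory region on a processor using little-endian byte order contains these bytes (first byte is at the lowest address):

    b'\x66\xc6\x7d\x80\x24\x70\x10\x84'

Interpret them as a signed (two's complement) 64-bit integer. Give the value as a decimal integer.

In little-endian order the low byte comes first in memory.
Reassemble most-significant byte first: 84 10 70 24 80 7D C6 66 → 0x84107024807DC666.
Top bit is set, so as a signed 64-bit value this is 0x84107024807DC666 − 2^64 = -8930514758998833562.

-8930514758998833562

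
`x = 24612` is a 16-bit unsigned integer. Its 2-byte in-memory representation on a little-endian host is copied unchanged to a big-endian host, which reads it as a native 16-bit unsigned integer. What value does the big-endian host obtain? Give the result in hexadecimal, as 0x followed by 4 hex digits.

0x2460

24612 in 16-bit hexadecimal is 0x6024.
Stored little-endian, the bytes at ascending addresses are 24 60.
Read back as big-endian, the last byte is least significant, giving 0x2460.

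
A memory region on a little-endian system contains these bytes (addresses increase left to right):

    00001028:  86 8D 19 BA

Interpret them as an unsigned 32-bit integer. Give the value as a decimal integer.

In little-endian order the low byte comes first in memory.
Reassemble most-significant byte first: BA 19 8D 86 → 0xBA198D86.
0xBA198D86 = 3122236806.

3122236806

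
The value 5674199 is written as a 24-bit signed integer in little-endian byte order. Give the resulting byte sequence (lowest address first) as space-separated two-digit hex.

D7 94 56

5674199 in hexadecimal, padded to 24 bits, is 0x5694D7.
Split into bytes (most-significant first): 56 94 D7.
In little-endian order the low byte comes first in memory.
So at ascending addresses the bytes are D7 94 56.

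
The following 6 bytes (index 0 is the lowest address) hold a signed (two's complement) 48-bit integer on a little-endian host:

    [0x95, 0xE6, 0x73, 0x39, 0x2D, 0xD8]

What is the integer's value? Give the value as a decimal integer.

-43786227685739

Little-endian: lowest address holds the least-significant byte.
Reassemble most-significant byte first: D8 2D 39 73 E6 95 → 0xD82D3973E695.
Top bit is set, so as a signed 48-bit value this is 0xD82D3973E695 − 2^48 = -43786227685739.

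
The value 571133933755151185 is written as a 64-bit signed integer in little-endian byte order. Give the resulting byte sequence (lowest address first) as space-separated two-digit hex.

571133933755151185 in hexadecimal, padded to 64 bits, is 0x07ED134968A5B351.
Split into bytes (most-significant first): 07 ED 13 49 68 A5 B3 51.
Little-endian stores the least-significant byte at the lowest address.
So at ascending addresses the bytes are 51 B3 A5 68 49 13 ED 07.

51 B3 A5 68 49 13 ED 07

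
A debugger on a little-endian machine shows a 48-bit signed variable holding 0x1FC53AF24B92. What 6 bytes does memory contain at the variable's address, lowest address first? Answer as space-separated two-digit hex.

Split into bytes (most-significant first): 1F C5 3A F2 4B 92.
Little-endian stores the least-significant byte at the lowest address.
So at ascending addresses the bytes are 92 4B F2 3A C5 1F.

92 4B F2 3A C5 1F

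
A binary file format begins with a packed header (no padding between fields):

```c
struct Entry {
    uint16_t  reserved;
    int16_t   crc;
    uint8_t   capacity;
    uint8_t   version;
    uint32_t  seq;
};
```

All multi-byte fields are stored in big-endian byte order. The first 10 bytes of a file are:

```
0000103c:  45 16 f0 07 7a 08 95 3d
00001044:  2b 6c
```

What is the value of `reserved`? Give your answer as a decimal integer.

`reserved` is the first field, at byte offset 0, occupying 2 bytes.
Bytes at offsets 0..1: 45 16.
Big-endian: lowest address holds the most-significant byte.
The bytes are already most-significant first: 0x4516.
0x4516 = 17686.

17686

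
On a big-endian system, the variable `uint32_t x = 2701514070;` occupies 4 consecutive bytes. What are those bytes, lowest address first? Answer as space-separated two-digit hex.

A1 05 D5 56

2701514070 in hexadecimal, padded to 32 bits, is 0xA105D556.
Split into bytes (most-significant first): A1 05 D5 56.
In big-endian order the high byte comes first in memory.
So the memory order matches the most-significant-first order: A1 05 D5 56.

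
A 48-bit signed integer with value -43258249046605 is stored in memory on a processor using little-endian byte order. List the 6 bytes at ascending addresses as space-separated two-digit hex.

B3 95 6E 27 A8 D8

Two's complement of -43258249046605 in 48 bits: 43258249046605 = 0x2757D8916A4D; invert → 0xD8A8276E95B2; add 1 → 0xD8A8276E95B3.
Split into bytes (most-significant first): D8 A8 27 6E 95 B3.
Little-endian: lowest address holds the least-significant byte.
So at ascending addresses the bytes are B3 95 6E 27 A8 D8.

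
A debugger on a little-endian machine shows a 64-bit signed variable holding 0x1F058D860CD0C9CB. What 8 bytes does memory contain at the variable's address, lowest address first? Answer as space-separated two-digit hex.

Split into bytes (most-significant first): 1F 05 8D 86 0C D0 C9 CB.
Little-endian stores the least-significant byte at the lowest address.
So at ascending addresses the bytes are CB C9 D0 0C 86 8D 05 1F.

CB C9 D0 0C 86 8D 05 1F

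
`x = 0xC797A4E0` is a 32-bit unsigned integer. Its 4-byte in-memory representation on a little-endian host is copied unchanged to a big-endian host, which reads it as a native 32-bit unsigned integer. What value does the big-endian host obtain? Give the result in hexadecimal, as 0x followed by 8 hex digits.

Stored little-endian, the bytes at ascending addresses are E0 A4 97 C7.
Read back as big-endian, the last byte is least significant, giving 0xE0A497C7.

0xE0A497C7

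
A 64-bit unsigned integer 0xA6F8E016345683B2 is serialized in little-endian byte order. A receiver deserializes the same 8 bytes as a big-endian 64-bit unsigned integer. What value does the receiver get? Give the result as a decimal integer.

12863219742422399142

Stored little-endian, the bytes at ascending addresses are B2 83 56 34 16 E0 F8 A6.
Read back as big-endian, the last byte is least significant, giving 0xB283563416E0F8A6.
0xB283563416E0F8A6 = 12863219742422399142.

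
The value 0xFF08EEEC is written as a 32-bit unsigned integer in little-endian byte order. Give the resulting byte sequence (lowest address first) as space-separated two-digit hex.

EC EE 08 FF

Split into bytes (most-significant first): FF 08 EE EC.
Little-endian: lowest address holds the least-significant byte.
So at ascending addresses the bytes are EC EE 08 FF.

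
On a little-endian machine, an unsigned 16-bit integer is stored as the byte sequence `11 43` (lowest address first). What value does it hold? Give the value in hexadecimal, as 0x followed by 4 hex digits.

Little-endian stores the least-significant byte at the lowest address.
Reassemble most-significant byte first: 43 11 → 0x4311.

0x4311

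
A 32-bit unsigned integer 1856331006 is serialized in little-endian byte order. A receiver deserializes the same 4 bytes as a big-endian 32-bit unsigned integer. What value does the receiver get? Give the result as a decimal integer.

1856331006 in 32-bit hexadecimal is 0x6EA55CFE.
Stored little-endian, the bytes at ascending addresses are FE 5C A5 6E.
Read back as big-endian, the last byte is least significant, giving 0xFE5CA56E.
0xFE5CA56E = 4267484526.

4267484526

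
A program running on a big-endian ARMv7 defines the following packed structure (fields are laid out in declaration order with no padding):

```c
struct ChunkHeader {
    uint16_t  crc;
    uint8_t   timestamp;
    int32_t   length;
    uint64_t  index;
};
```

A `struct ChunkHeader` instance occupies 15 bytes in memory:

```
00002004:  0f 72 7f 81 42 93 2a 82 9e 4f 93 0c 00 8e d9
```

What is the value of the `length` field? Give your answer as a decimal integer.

`length` follows `crc` (2 B), `timestamp` (1 B), so it starts at offset 2 + 1 = 3 and occupies 4 bytes.
Bytes at offsets 3..6: 81 42 93 2A.
Big-endian stores the most-significant byte at the lowest address.
The bytes are already most-significant first: 0x8142932A.
Top bit is set, so as a signed 32-bit value this is 0x8142932A − 2^32 = -2126343382.

-2126343382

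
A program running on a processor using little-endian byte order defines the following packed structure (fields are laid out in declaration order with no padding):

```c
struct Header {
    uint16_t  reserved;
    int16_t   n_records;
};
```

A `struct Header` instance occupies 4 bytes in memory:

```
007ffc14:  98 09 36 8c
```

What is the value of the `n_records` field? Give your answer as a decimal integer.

-29642

`n_records` follows `reserved` (2 bytes), so it starts at byte offset 2 and occupies 2 bytes.
Bytes at offsets 2..3: 36 8C.
In little-endian order the low byte comes first in memory.
Reassemble most-significant byte first: 8C 36 → 0x8C36.
Top bit is set, so as a signed 16-bit value this is 0x8C36 − 2^16 = -29642.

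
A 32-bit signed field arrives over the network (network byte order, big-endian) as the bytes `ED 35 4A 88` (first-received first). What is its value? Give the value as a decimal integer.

Big-endian: lowest address holds the most-significant byte.
The bytes are already most-significant first: 0xED354A88.
Top bit is set, so as a signed 32-bit value this is 0xED354A88 − 2^32 = -315274616.

-315274616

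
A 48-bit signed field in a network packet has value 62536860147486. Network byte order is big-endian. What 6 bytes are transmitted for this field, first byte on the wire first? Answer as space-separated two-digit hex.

62536860147486 in hexadecimal, padded to 48 bits, is 0x38E07F559F1E.
Split into bytes (most-significant first): 38 E0 7F 55 9F 1E.
In big-endian order the high byte comes first in memory.
So the memory order matches the most-significant-first order: 38 E0 7F 55 9F 1E.

38 E0 7F 55 9F 1E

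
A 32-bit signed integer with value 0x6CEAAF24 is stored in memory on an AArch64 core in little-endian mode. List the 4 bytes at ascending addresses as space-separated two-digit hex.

24 AF EA 6C

Split into bytes (most-significant first): 6C EA AF 24.
In little-endian order the low byte comes first in memory.
So at ascending addresses the bytes are 24 AF EA 6C.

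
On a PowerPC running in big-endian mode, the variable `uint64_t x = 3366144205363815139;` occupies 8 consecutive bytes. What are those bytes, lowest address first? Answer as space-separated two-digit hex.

2E B6 F2 51 F7 73 22 E3

3366144205363815139 in hexadecimal, padded to 64 bits, is 0x2EB6F251F77322E3.
Split into bytes (most-significant first): 2E B6 F2 51 F7 73 22 E3.
Big-endian stores the most-significant byte at the lowest address.
So the memory order matches the most-significant-first order: 2E B6 F2 51 F7 73 22 E3.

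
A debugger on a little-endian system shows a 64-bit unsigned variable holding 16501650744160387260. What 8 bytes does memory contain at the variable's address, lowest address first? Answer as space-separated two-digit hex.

BC 80 3D 1D EC A3 01 E5

16501650744160387260 in hexadecimal, padded to 64 bits, is 0xE501A3EC1D3D80BC.
Split into bytes (most-significant first): E5 01 A3 EC 1D 3D 80 BC.
Little-endian: lowest address holds the least-significant byte.
So at ascending addresses the bytes are BC 80 3D 1D EC A3 01 E5.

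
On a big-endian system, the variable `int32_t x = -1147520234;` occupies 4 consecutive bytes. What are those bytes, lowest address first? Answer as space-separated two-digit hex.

Two's complement of -1147520234 in 32 bits: 1147520234 = 0x4465C4EA; invert → 0xBB9A3B15; add 1 → 0xBB9A3B16.
Split into bytes (most-significant first): BB 9A 3B 16.
Big-endian: lowest address holds the most-significant byte.
So the memory order matches the most-significant-first order: BB 9A 3B 16.

BB 9A 3B 16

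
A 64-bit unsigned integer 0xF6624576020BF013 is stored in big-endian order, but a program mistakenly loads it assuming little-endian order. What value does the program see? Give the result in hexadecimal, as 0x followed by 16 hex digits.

0x13F00B02764562F6

Stored big-endian, the bytes at ascending addresses are F6 62 45 76 02 0B F0 13.
Read back as little-endian, the first byte is least significant, giving 0x13F00B02764562F6.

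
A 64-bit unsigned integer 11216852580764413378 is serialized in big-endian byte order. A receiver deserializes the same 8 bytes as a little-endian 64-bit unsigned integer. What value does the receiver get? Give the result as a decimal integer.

14045990732452571803

11216852580764413378 in 64-bit hexadecimal is 0x9BAA43FE2662EDC2.
Stored big-endian, the bytes at ascending addresses are 9B AA 43 FE 26 62 ED C2.
Read back as little-endian, the first byte is least significant, giving 0xC2ED6226FE43AA9B.
0xC2ED6226FE43AA9B = 14045990732452571803.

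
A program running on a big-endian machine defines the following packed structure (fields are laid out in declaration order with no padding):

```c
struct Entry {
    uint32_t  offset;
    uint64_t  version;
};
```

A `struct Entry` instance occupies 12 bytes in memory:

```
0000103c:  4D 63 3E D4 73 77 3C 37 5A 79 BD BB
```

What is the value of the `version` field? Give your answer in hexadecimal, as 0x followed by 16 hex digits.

0x73773C375A79BDBB

`version` follows `offset` (4 bytes), so it starts at byte offset 4 and occupies 8 bytes.
Bytes at offsets 4..11: 73 77 3C 37 5A 79 BD BB.
In big-endian order the high byte comes first in memory.
The bytes are already most-significant first: 0x73773C375A79BDBB.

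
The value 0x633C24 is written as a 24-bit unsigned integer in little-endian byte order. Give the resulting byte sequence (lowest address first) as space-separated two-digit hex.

Split into bytes (most-significant first): 63 3C 24.
Little-endian: lowest address holds the least-significant byte.
So at ascending addresses the bytes are 24 3C 63.

24 3C 63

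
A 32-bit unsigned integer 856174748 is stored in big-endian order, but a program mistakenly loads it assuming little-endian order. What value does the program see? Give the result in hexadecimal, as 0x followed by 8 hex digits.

856174748 in 32-bit hexadecimal is 0x3308309C.
Stored big-endian, the bytes at ascending addresses are 33 08 30 9C.
Read back as little-endian, the first byte is least significant, giving 0x9C300833.

0x9C300833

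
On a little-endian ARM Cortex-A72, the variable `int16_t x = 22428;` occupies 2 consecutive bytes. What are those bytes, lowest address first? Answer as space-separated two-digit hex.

9C 57

22428 in hexadecimal, padded to 16 bits, is 0x579C.
Split into bytes (most-significant first): 57 9C.
Little-endian: lowest address holds the least-significant byte.
So at ascending addresses the bytes are 9C 57.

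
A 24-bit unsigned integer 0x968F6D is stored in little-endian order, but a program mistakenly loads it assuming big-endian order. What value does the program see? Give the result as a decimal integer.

7180182

Stored little-endian, the bytes at ascending addresses are 6D 8F 96.
Read back as big-endian, the last byte is least significant, giving 0x6D8F96.
0x6D8F96 = 7180182.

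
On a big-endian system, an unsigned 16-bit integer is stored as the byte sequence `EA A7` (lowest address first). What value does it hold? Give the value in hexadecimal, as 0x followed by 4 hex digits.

In big-endian order the high byte comes first in memory.
The bytes are already most-significant first: 0xEAA7.

0xEAA7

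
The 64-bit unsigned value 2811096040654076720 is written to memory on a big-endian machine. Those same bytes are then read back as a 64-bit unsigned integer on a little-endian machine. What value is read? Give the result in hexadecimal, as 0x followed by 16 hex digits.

2811096040654076720 in 64-bit hexadecimal is 0x270304F484B17B30.
Stored big-endian, the bytes at ascending addresses are 27 03 04 F4 84 B1 7B 30.
Read back as little-endian, the first byte is least significant, giving 0x307BB184F4040327.

0x307BB184F4040327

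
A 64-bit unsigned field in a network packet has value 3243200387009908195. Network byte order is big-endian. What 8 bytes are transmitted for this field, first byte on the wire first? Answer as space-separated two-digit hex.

3243200387009908195 in hexadecimal, padded to 64 bits, is 0x2D0229919B228DE3.
Split into bytes (most-significant first): 2D 02 29 91 9B 22 8D E3.
Big-endian: lowest address holds the most-significant byte.
So the memory order matches the most-significant-first order: 2D 02 29 91 9B 22 8D E3.

2D 02 29 91 9B 22 8D E3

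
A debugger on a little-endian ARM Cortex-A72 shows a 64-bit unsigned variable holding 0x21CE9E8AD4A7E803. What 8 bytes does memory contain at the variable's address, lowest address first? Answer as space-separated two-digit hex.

Split into bytes (most-significant first): 21 CE 9E 8A D4 A7 E8 03.
In little-endian order the low byte comes first in memory.
So at ascending addresses the bytes are 03 E8 A7 D4 8A 9E CE 21.

03 E8 A7 D4 8A 9E CE 21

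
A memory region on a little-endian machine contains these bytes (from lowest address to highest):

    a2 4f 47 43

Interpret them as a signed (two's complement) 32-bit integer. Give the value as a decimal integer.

In little-endian order the low byte comes first in memory.
Reassemble most-significant byte first: 43 47 4F A2 → 0x43474FA2.
0x43474FA2 = 1128746914.

1128746914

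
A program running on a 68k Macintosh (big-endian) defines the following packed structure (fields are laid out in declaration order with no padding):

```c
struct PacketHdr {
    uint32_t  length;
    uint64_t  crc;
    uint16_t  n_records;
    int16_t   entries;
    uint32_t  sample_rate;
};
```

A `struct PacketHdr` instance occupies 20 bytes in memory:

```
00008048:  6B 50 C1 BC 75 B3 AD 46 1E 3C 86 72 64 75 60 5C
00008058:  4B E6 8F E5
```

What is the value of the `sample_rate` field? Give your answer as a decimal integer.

1273401317

`sample_rate` follows `length` (4 B), `crc` (8 B), `n_records` (2 B), `entries` (2 B), so it starts at offset 4 + 8 + 2 + 2 = 16 and occupies 4 bytes.
Bytes at offsets 16..19: 4B E6 8F E5.
Big-endian: lowest address holds the most-significant byte.
The bytes are already most-significant first: 0x4BE68FE5.
0x4BE68FE5 = 1273401317.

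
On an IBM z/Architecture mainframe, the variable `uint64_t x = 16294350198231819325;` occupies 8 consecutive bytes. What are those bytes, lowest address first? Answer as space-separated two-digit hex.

E2 21 29 2C 93 6C 64 3D

16294350198231819325 in hexadecimal, padded to 64 bits, is 0xE221292C936C643D.
Split into bytes (most-significant first): E2 21 29 2C 93 6C 64 3D.
Big-endian: lowest address holds the most-significant byte.
So the memory order matches the most-significant-first order: E2 21 29 2C 93 6C 64 3D.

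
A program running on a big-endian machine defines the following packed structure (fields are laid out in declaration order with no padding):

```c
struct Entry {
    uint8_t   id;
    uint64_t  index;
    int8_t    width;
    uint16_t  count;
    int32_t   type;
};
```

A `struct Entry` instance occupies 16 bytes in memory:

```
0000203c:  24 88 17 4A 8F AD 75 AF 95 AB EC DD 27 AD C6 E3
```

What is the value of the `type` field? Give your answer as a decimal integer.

665700067

`type` follows `id` (1 B), `index` (8 B), `width` (1 B), `count` (2 B), so it starts at offset 1 + 8 + 1 + 2 = 12 and occupies 4 bytes.
Bytes at offsets 12..15: 27 AD C6 E3.
Big-endian stores the most-significant byte at the lowest address.
The bytes are already most-significant first: 0x27ADC6E3.
0x27ADC6E3 = 665700067.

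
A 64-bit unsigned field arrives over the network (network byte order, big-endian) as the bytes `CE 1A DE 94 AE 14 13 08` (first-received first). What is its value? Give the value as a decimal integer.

14851427451364709128

In big-endian order the high byte comes first in memory.
The bytes are already most-significant first: 0xCE1ADE94AE141308.
0xCE1ADE94AE141308 = 14851427451364709128.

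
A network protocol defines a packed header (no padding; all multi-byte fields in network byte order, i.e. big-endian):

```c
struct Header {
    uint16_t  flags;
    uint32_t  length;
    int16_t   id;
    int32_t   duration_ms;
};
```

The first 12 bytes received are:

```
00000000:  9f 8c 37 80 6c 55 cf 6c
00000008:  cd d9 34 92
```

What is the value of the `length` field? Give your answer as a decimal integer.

931163221

`length` follows `flags` (2 bytes), so it starts at byte offset 2 and occupies 4 bytes.
Bytes at offsets 2..5: 37 80 6C 55.
In big-endian order the high byte comes first in memory.
The bytes are already most-significant first: 0x37806C55.
0x37806C55 = 931163221.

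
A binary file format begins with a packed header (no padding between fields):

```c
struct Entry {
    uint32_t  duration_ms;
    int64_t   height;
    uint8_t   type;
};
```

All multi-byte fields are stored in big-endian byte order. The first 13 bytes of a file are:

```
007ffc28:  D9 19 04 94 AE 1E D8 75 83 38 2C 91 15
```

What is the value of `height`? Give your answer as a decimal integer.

`height` follows `duration_ms` (4 bytes), so it starts at byte offset 4 and occupies 8 bytes.
Bytes at offsets 4..11: AE 1E D8 75 83 38 2C 91.
Big-endian: lowest address holds the most-significant byte.
The bytes are already most-significant first: 0xAE1ED87583382C91.
Top bit is set, so as a signed 64-bit value this is 0xAE1ED87583382C91 − 2^64 = -5900040462584501103.

-5900040462584501103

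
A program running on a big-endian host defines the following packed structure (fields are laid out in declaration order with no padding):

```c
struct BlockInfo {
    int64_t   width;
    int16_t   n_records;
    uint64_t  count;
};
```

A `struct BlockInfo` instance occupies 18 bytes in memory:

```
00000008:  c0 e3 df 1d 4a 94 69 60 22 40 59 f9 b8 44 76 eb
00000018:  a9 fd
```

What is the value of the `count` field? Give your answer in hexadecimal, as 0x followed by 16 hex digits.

0x59F9B84476EBA9FD

`count` follows `width` (8 B), `n_records` (2 B), so it starts at offset 8 + 2 = 10 and occupies 8 bytes.
Bytes at offsets 10..17: 59 F9 B8 44 76 EB A9 FD.
Big-endian: lowest address holds the most-significant byte.
The bytes are already most-significant first: 0x59F9B84476EBA9FD.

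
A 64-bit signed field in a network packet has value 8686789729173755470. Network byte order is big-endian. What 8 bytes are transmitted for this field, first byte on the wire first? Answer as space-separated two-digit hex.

8686789729173755470 in hexadecimal, padded to 64 bits, is 0x788DAD3BEDE9D64E.
Split into bytes (most-significant first): 78 8D AD 3B ED E9 D6 4E.
Big-endian: lowest address holds the most-significant byte.
So the memory order matches the most-significant-first order: 78 8D AD 3B ED E9 D6 4E.

78 8D AD 3B ED E9 D6 4E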